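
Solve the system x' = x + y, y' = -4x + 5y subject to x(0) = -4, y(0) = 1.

x(t) = 9te^(3t) - 4e^(3t), y(t) = 18te^(3t) + e^(3t)

Coefficient matrix A = [[1, 1], [-4, 5]].
Characteristic polynomial det(A - λI) = λ^2 - 6λ + 9 = 0.
Single eigenvalue λ = 3 with algebraic multiplicity 2.
Eigenvector v = (-1,-2); generalized eigenvector w with (A-λI)w=v is (2,3).
General solution: e^(3t)[c_1·v + c_2·(t·v + w)].
Applying x(0)=-4, y(0)=1 gives c_1=-14, c_2=-9.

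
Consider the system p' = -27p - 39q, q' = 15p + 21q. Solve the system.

p(t) = -3K_1e^(-3t)sin(3t) + 2K_1e^(-3t)cos(3t) + 2K_2e^(-3t)sin(3t) + 3K_2e^(-3t)cos(3t), q(t) = 2K_1e^(-3t)sin(3t) - K_1e^(-3t)cos(3t) - K_2e^(-3t)sin(3t) - 2K_2e^(-3t)cos(3t)

Coefficient matrix A = [[-27, -39], [15, 21]].
Characteristic polynomial det(A - λI) = λ^2 + 6λ + 18 = 0.
Eigenvalues λ = -3 ± 3i (complex conjugate pair).
For λ=-3+3i: an eigenvector is (2,-1) - i(-3,2) = (2 + 3i, -1 - 2i).
A real fundamental pair from Re and Im of e^((-3+3i)t)v: X_1 = e^(-3t)(cos(3t)·(2,-1) + sin(3t)·(-3,2)), X_2 = e^(-3t)(sin(3t)·(2,-1) - cos(3t)·(-3,2)).
General solution: K_1X_1 + K_2X_2.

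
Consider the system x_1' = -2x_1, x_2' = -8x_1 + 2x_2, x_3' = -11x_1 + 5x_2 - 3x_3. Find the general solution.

x_1(t) = C_1e^(-2t), x_2(t) = 2C_1e^(-2t) + C_3e^(2t), x_3(t) = -C_1e^(-2t) + C_2e^(-3t) + C_3e^(2t)

Coefficient matrix A = [[-2, 0, 0], [-8, 2, 0], [-11, 5, -3]].
det(A - λI) = 0 gives eigenvalues λ = -2, -3, 2.
For λ=-2: eigenvector (1,2,-1).
For λ=-3: eigenvector (0,0,1).
For λ=2: eigenvector (0,1,1).
General solution: C_1e^(-2t)(1,2,-1) + C_2e^(-3t)(0,0,1) + C_3e^(2t)(0,1,1).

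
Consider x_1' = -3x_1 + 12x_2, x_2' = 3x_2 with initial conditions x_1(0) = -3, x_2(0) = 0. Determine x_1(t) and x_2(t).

x_1(t) = -3e^(-3t), x_2(t) = 0

Coefficient matrix A = [[-3, 12], [0, 3]].
Characteristic polynomial det(A - λI) = λ^2 - 9 = 0.
Eigenvalues λ = -3, 3.
For λ=-3: (A-λI) row 1 is [0, 12], so an eigenvector is (-1, 0).
For λ=3: (A-λI) row 1 is [-6, 12], so an eigenvector is (2, 1).
General solution: K_1e^(-3t)(-1,0) + K_2e^(3t)(2,1).
Applying x_1(0)=-3, x_2(0)=0 gives K_1=3, K_2=0.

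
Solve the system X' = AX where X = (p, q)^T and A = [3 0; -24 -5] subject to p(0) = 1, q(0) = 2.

p(t) = e^(3t), q(t) = -3e^(3t) + 5e^(-5t)

Coefficient matrix A = [[3, 0], [-24, -5]].
Characteristic polynomial det(A - λI) = λ^2 + 2λ - 15 = 0.
Eigenvalues λ = 3, -5.
For λ=3: (A-λI) row 2 is [-24, -8], so an eigenvector is (-1, 3).
For λ=-5: (A-λI) row 1 is [8, 0], so an eigenvector is (0, -1).
General solution: c_1e^(3t)(-1,3) + c_2e^(-5t)(0,-1).
Applying p(0)=1, q(0)=2 gives c_1=-1, c_2=-5.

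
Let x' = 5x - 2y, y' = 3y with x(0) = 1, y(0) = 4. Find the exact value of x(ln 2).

-64

A = [[5,-2],[0,3]]; eigenvalues λ = 3, 5.
Eigenvectors: (-1,-1) for λ=3, (1,0) for λ=5.
From the initial condition, c_1 = -4, c_2 = -3.
x(ln 2) = (-4)(2^3)(-1) + (-3)(2^5)(1) = -64.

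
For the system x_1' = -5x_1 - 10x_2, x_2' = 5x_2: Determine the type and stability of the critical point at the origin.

A = [[-5,-10],[0,5]]; det(A-λI) = λ^2 - 25.
λ = -5, 5: opposite signs.

saddle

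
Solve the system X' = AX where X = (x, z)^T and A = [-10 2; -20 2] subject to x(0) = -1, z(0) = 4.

Coefficient matrix A = [[-10, 2], [-20, 2]].
Characteristic polynomial det(A - λI) = λ^2 + 8λ + 20 = 0.
Eigenvalues λ = -4 ± 2i (complex conjugate pair).
For λ=-4+2i: an eigenvector is (0,-1) - i(-1,-3) = (0 + i, -1 + 3i).
A real fundamental pair from Re and Im of e^((-4+2i)t)v: X_1 = e^(-4t)(cos(2t)·(0,-1) + sin(2t)·(-1,-3)), X_2 = e^(-4t)(sin(2t)·(0,-1) - cos(2t)·(-1,-3)).
General solution: C_1X_1 + C_2X_2.
Applying x(0)=-1, z(0)=4 gives C_1=-7, C_2=-1.

x(t) = 7e^(-4t)sin(2t) - e^(-4t)cos(2t), z(t) = 22e^(-4t)sin(2t) + 4e^(-4t)cos(2t)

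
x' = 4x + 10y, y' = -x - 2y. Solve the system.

x(t) = 3C_1e^(t)sin(t) + C_1e^(t)cos(t) + C_2e^(t)sin(t) - 3C_2e^(t)cos(t), y(t) = -C_1e^(t)sin(t) + C_2e^(t)cos(t)

Coefficient matrix A = [[4, 10], [-1, -2]].
Characteristic polynomial det(A - λI) = λ^2 - 2λ + 2 = 0.
Eigenvalues λ = 1 ± i (complex conjugate pair).
For λ=1+i: an eigenvector is (1,0) - i(3,-1) = (1 - 3i, 0 + i).
A real fundamental pair from Re and Im of e^((1+i)t)v: X_1 = e^(t)(cos(t)·(1,0) + sin(t)·(3,-1)), X_2 = e^(t)(sin(t)·(1,0) - cos(t)·(3,-1)).
General solution: C_1X_1 + C_2X_2.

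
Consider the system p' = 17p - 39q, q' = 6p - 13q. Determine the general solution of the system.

p(t) = -2C_1e^(2t)sin(3t) - 3C_1e^(2t)cos(3t) - 3C_2e^(2t)sin(3t) + 2C_2e^(2t)cos(3t), q(t) = -C_1e^(2t)sin(3t) - C_1e^(2t)cos(3t) - C_2e^(2t)sin(3t) + C_2e^(2t)cos(3t)

Coefficient matrix A = [[17, -39], [6, -13]].
Characteristic polynomial det(A - λI) = λ^2 - 4λ + 13 = 0.
Eigenvalues λ = 2 ± 3i (complex conjugate pair).
For λ=2+3i: an eigenvector is (-3,-1) - i(-2,-1) = (-3 + 2i, -1 + i).
A real fundamental pair from Re and Im of e^((2+3i)t)v: X_1 = e^(2t)(cos(3t)·(-3,-1) + sin(3t)·(-2,-1)), X_2 = e^(2t)(sin(3t)·(-3,-1) - cos(3t)·(-2,-1)).
General solution: C_1X_1 + C_2X_2.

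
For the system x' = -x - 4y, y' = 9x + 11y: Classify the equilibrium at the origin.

A = [[-1,-4],[9,11]]; det(A-λI) = λ^2 - 10λ + 25.
repeated λ = 5 with a single eigenvector.

unstable improper node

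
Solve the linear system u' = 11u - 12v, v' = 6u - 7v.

Coefficient matrix A = [[11, -12], [6, -7]].
Characteristic polynomial det(A - λI) = λ^2 - 4λ - 5 = 0.
Eigenvalues λ = -1, 5.
For λ=-1: (A-λI) row 1 is [12, -12], so an eigenvector is (-1, -1).
For λ=5: (A-λI) row 1 is [6, -12], so an eigenvector is (2, 1).
General solution: C_1e^(-t)(-1,-1) + C_2e^(5t)(2,1).

u(t) = -C_1e^(-t) + 2C_2e^(5t), v(t) = -C_1e^(-t) + C_2e^(5t)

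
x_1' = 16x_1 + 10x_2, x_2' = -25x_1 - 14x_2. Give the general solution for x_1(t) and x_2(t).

Coefficient matrix A = [[16, 10], [-25, -14]].
Characteristic polynomial det(A - λI) = λ^2 - 2λ + 26 = 0.
Eigenvalues λ = 1 ± 5i (complex conjugate pair).
For λ=1+5i: an eigenvector is (1,-1) - i(1,-2) = (1 - i, -1 + 2i).
A real fundamental pair from Re and Im of e^((1+5i)t)v: X_1 = e^(t)(cos(5t)·(1,-1) + sin(5t)·(1,-2)), X_2 = e^(t)(sin(5t)·(1,-1) - cos(5t)·(1,-2)).
General solution: C_1X_1 + C_2X_2.

x_1(t) = C_1e^(t)sin(5t) + C_1e^(t)cos(5t) + C_2e^(t)sin(5t) - C_2e^(t)cos(5t), x_2(t) = -2C_1e^(t)sin(5t) - C_1e^(t)cos(5t) - C_2e^(t)sin(5t) + 2C_2e^(t)cos(5t)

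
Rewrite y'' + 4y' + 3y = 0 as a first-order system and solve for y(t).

y(t) = K_1e^(-3t) + K_2e^(-t)

Let x_1 = y, x_2 = y'. Then x_1' = x_2 and x_2' = -3x_1 - 4x_2.
A = [[0,1],[-3,-4]]; det(A-λI) = λ^2 + 4λ + 3.
Eigenvalues λ = -3, -1 with eigenvectors (1,-3), (1,-1).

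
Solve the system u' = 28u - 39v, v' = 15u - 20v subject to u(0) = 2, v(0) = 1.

Coefficient matrix A = [[28, -39], [15, -20]].
Characteristic polynomial det(A - λI) = λ^2 - 8λ + 25 = 0.
Eigenvalues λ = 4 ± 3i (complex conjugate pair).
For λ=4+3i: an eigenvector is (2,1) - i(3,2) = (2 - 3i, 1 - 2i).
A real fundamental pair from Re and Im of e^((4+3i)t)v: X_1 = e^(4t)(cos(3t)·(2,1) + sin(3t)·(3,2)), X_2 = e^(4t)(sin(3t)·(2,1) - cos(3t)·(3,2)).
General solution: K_1X_1 + K_2X_2.
Applying u(0)=2, v(0)=1 gives K_1=1, K_2=0.

u(t) = 3e^(4t)sin(3t) + 2e^(4t)cos(3t), v(t) = 2e^(4t)sin(3t) + e^(4t)cos(3t)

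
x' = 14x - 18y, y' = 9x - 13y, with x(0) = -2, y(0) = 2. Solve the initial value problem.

x(t) = -8e^(5t) + 6e^(-4t), y(t) = -4e^(5t) + 6e^(-4t)

Coefficient matrix A = [[14, -18], [9, -13]].
Characteristic polynomial det(A - λI) = λ^2 - λ - 20 = 0.
Eigenvalues λ = 5, -4.
For λ=5: (A-λI) row 1 is [9, -18], so an eigenvector is (2, 1).
For λ=-4: (A-λI) row 1 is [18, -18], so an eigenvector is (1, 1).
General solution: c_1e^(5t)(2,1) + c_2e^(-4t)(1,1).
Applying x(0)=-2, y(0)=2 gives c_1=-4, c_2=6.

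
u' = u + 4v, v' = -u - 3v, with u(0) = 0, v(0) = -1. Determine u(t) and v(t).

Coefficient matrix A = [[1, 4], [-1, -3]].
Characteristic polynomial det(A - λI) = λ^2 + 2λ + 1 = 0.
Single eigenvalue λ = -1 with algebraic multiplicity 2.
Eigenvector v = (2,-1); generalized eigenvector w with (A-λI)w=v is (3,-1).
General solution: e^(-t)[c_1·v + c_2·(t·v + w)].
Applying u(0)=0, v(0)=-1 gives c_1=3, c_2=-2.

u(t) = -4te^(-t), v(t) = 2te^(-t) - e^(-t)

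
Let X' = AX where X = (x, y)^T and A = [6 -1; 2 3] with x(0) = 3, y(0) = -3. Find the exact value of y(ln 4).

A = [[6,-1],[2,3]]; eigenvalues λ = 4, 5.
Eigenvectors: (1,2) for λ=4, (1,1) for λ=5.
From the initial condition, c_1 = -6, c_2 = 9.
y(ln 4) = (-6)(4^4)(2) + (9)(4^5)(1) = 6144.

6144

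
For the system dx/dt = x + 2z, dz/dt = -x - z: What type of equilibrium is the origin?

center

A = [[1,2],[-1,-1]]; det(A-λI) = λ^2 + 1.
λ = 0 ± i: zero real part.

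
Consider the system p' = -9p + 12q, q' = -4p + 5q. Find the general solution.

p(t) = 3C_1e^(-t) - 2C_2e^(-3t), q(t) = 2C_1e^(-t) - C_2e^(-3t)

Coefficient matrix A = [[-9, 12], [-4, 5]].
Characteristic polynomial det(A - λI) = λ^2 + 4λ + 3 = 0.
Eigenvalues λ = -1, -3.
For λ=-1: (A-λI) row 1 is [-8, 12], so an eigenvector is (3, 2).
For λ=-3: (A-λI) row 1 is [-6, 12], so an eigenvector is (-2, -1).
General solution: C_1e^(-t)(3,2) + C_2e^(-3t)(-2,-1).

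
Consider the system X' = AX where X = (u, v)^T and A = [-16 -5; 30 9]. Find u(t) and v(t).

u(t) = K_1e^(-t) + K_2e^(-6t), v(t) = -3K_1e^(-t) - 2K_2e^(-6t)

Coefficient matrix A = [[-16, -5], [30, 9]].
Characteristic polynomial det(A - λI) = λ^2 + 7λ + 6 = 0.
Eigenvalues λ = -1, -6.
For λ=-1: (A-λI) row 1 is [-15, -5], so an eigenvector is (1, -3).
For λ=-6: (A-λI) row 1 is [-10, -5], so an eigenvector is (1, -2).
General solution: K_1e^(-t)(1,-3) + K_2e^(-6t)(1,-2).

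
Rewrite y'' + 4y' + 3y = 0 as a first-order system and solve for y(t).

Let x_1 = y, x_2 = y'. Then x_1' = x_2 and x_2' = -3x_1 - 4x_2.
A = [[0,1],[-3,-4]]; det(A-λI) = λ^2 + 4λ + 3.
Eigenvalues λ = -3, -1 with eigenvectors (1,-3), (1,-1).

y(t) = c_1e^(-3t) + c_2e^(-t)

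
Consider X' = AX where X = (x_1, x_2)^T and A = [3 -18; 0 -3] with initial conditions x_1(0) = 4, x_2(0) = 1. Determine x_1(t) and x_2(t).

x_1(t) = e^(3t) + 3e^(-3t), x_2(t) = e^(-3t)

Coefficient matrix A = [[3, -18], [0, -3]].
Characteristic polynomial det(A - λI) = λ^2 - 9 = 0.
Eigenvalues λ = -3, 3.
For λ=-3: (A-λI) row 1 is [6, -18], so an eigenvector is (-3, -1).
For λ=3: (A-λI) row 1 is [0, -18], so an eigenvector is (-1, 0).
General solution: C_1e^(-3t)(-3,-1) + C_2e^(3t)(-1,0).
Applying x_1(0)=4, x_2(0)=1 gives C_1=-1, C_2=-1.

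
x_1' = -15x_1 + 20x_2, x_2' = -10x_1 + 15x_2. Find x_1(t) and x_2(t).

x_1(t) = C_1e^(5t) + 2C_2e^(-5t), x_2(t) = C_1e^(5t) + C_2e^(-5t)

Coefficient matrix A = [[-15, 20], [-10, 15]].
Characteristic polynomial det(A - λI) = λ^2 - 25 = 0.
Eigenvalues λ = 5, -5.
For λ=5: (A-λI) row 1 is [-20, 20], so an eigenvector is (1, 1).
For λ=-5: (A-λI) row 1 is [-10, 20], so an eigenvector is (2, 1).
General solution: C_1e^(5t)(1,1) + C_2e^(-5t)(2,1).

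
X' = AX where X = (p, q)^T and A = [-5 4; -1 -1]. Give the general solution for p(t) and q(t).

p(t) = -2C_1e^(-3t) - 2C_2te^(-3t) - C_2e^(-3t), q(t) = -C_1e^(-3t) - C_2te^(-3t) - C_2e^(-3t)

Coefficient matrix A = [[-5, 4], [-1, -1]].
Characteristic polynomial det(A - λI) = λ^2 + 6λ + 9 = 0.
Single eigenvalue λ = -3 with algebraic multiplicity 2.
Eigenvector v = (-2,-1); generalized eigenvector w with (A-λI)w=v is (-1,-1).
General solution: e^(-3t)[C_1·v + C_2·(t·v + w)].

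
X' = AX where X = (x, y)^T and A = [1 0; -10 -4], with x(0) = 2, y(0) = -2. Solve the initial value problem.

x(t) = 2e^(t), y(t) = -4e^(t) + 2e^(-4t)

Coefficient matrix A = [[1, 0], [-10, -4]].
Characteristic polynomial det(A - λI) = λ^2 + 3λ - 4 = 0.
Eigenvalues λ = 1, -4.
For λ=1: (A-λI) row 2 is [-10, -5], so an eigenvector is (1, -2).
For λ=-4: (A-λI) row 1 is [5, 0], so an eigenvector is (0, -1).
General solution: K_1e^(t)(1,-2) + K_2e^(-4t)(0,-1).
Applying x(0)=2, y(0)=-2 gives K_1=2, K_2=-2.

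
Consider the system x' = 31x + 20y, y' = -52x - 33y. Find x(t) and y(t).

x(t) = -2K_1e^(-t)sin(4t) + K_1e^(-t)cos(4t) + K_2e^(-t)sin(4t) + 2K_2e^(-t)cos(4t), y(t) = 3K_1e^(-t)sin(4t) - 2K_1e^(-t)cos(4t) - 2K_2e^(-t)sin(4t) - 3K_2e^(-t)cos(4t)

Coefficient matrix A = [[31, 20], [-52, -33]].
Characteristic polynomial det(A - λI) = λ^2 + 2λ + 17 = 0.
Eigenvalues λ = -1 ± 4i (complex conjugate pair).
For λ=-1+4i: an eigenvector is (1,-2) - i(-2,3) = (1 + 2i, -2 - 3i).
A real fundamental pair from Re and Im of e^((-1+4i)t)v: X_1 = e^(-t)(cos(4t)·(1,-2) + sin(4t)·(-2,3)), X_2 = e^(-t)(sin(4t)·(1,-2) - cos(4t)·(-2,3)).
General solution: K_1X_1 + K_2X_2.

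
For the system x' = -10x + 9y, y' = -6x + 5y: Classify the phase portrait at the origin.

A = [[-10,9],[-6,5]]; det(A-λI) = λ^2 + 5λ + 4.
λ = -4, -1: both negative.

stable node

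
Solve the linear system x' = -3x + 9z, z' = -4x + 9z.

x(t) = 3C_1e^(3t) + 3C_2te^(3t) + C_2e^(3t), z(t) = 2C_1e^(3t) + 2C_2te^(3t) + C_2e^(3t)

Coefficient matrix A = [[-3, 9], [-4, 9]].
Characteristic polynomial det(A - λI) = λ^2 - 6λ + 9 = 0.
Single eigenvalue λ = 3 with algebraic multiplicity 2.
Eigenvector v = (3,2); generalized eigenvector w with (A-λI)w=v is (1,1).
General solution: e^(3t)[C_1·v + C_2·(t·v + w)].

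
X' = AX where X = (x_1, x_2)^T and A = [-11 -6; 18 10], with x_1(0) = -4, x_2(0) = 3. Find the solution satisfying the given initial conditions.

x_1(t) = 6e^(t) - 10e^(-2t), x_2(t) = -12e^(t) + 15e^(-2t)

Coefficient matrix A = [[-11, -6], [18, 10]].
Characteristic polynomial det(A - λI) = λ^2 + λ - 2 = 0.
Eigenvalues λ = -2, 1.
For λ=-2: (A-λI) row 1 is [-9, -6], so an eigenvector is (-2, 3).
For λ=1: (A-λI) row 1 is [-12, -6], so an eigenvector is (-1, 2).
General solution: K_1e^(-2t)(-2,3) + K_2e^(t)(-1,2).
Applying x_1(0)=-4, x_2(0)=3 gives K_1=5, K_2=-6.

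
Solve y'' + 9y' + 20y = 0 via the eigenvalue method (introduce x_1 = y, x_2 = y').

y(t) = c_1e^(-5t) + c_2e^(-4t)

Let x_1 = y, x_2 = y'. Then x_1' = x_2 and x_2' = -20x_1 - 9x_2.
A = [[0,1],[-20,-9]]; det(A-λI) = λ^2 + 9λ + 20.
Eigenvalues λ = -5, -4 with eigenvectors (1,-5), (1,-4).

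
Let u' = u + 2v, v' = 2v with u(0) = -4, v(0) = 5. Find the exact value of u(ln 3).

48

A = [[1,2],[0,2]]; eigenvalues λ = 1, 2.
Eigenvectors: (1,0) for λ=1, (2,1) for λ=2.
From the initial condition, c_1 = -14, c_2 = 5.
u(ln 3) = (-14)(3^1)(1) + (5)(3^2)(2) = 48.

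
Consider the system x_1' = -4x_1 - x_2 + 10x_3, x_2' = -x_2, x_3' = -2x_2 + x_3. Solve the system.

x_1(t) = 3c_1e^(-t) + c_2e^(-4t) + 2c_3e^(t), x_2(t) = c_1e^(-t), x_3(t) = c_1e^(-t) + c_3e^(t)

Coefficient matrix A = [[-4, -1, 10], [0, -1, 0], [0, -2, 1]].
det(A - λI) = 0 gives eigenvalues λ = -1, -4, 1.
For λ=-1: eigenvector (3,1,1).
For λ=-4: eigenvector (1,0,0).
For λ=1: eigenvector (2,0,1).
General solution: c_1e^(-t)(3,1,1) + c_2e^(-4t)(1,0,0) + c_3e^(t)(2,0,1).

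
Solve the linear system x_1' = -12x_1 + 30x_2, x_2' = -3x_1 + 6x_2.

x_1(t) = 3c_1e^(-3t)sin(3t) - c_1e^(-3t)cos(3t) - c_2e^(-3t)sin(3t) - 3c_2e^(-3t)cos(3t), x_2(t) = c_1e^(-3t)sin(3t) - c_2e^(-3t)cos(3t)

Coefficient matrix A = [[-12, 30], [-3, 6]].
Characteristic polynomial det(A - λI) = λ^2 + 6λ + 18 = 0.
Eigenvalues λ = -3 ± 3i (complex conjugate pair).
For λ=-3+3i: an eigenvector is (-1,0) - i(3,1) = (-1 - 3i, 0 - i).
A real fundamental pair from Re and Im of e^((-3+3i)t)v: X_1 = e^(-3t)(cos(3t)·(-1,0) + sin(3t)·(3,1)), X_2 = e^(-3t)(sin(3t)·(-1,0) - cos(3t)·(3,1)).
General solution: c_1X_1 + c_2X_2.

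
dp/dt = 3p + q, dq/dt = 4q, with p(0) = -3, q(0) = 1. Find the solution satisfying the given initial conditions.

p(t) = e^(4t) - 4e^(3t), q(t) = e^(4t)

Coefficient matrix A = [[3, 1], [0, 4]].
Characteristic polynomial det(A - λI) = λ^2 - 7λ + 12 = 0.
Eigenvalues λ = 4, 3.
For λ=4: (A-λI) row 1 is [-1, 1], so an eigenvector is (1, 1).
For λ=3: (A-λI) row 1 is [0, 1], so an eigenvector is (-1, 0).
General solution: c_1e^(4t)(1,1) + c_2e^(3t)(-1,0).
Applying p(0)=-3, q(0)=1 gives c_1=1, c_2=4.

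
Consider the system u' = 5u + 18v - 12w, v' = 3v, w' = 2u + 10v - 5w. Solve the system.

u(t) = 3c_1e^(t) + 2c_2e^(-t) + 3c_3e^(3t), v(t) = c_3e^(3t), w(t) = c_1e^(t) + c_2e^(-t) + 2c_3e^(3t)

Coefficient matrix A = [[5, 18, -12], [0, 3, 0], [2, 10, -5]].
det(A - λI) = 0 gives eigenvalues λ = 1, -1, 3.
For λ=1: eigenvector (3,0,1).
For λ=-1: eigenvector (2,0,1).
For λ=3: eigenvector (3,1,2).
General solution: c_1e^(t)(3,0,1) + c_2e^(-t)(2,0,1) + c_3e^(3t)(3,1,2).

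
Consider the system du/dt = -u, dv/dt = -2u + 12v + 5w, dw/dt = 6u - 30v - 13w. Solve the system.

Coefficient matrix A = [[-1, 0, 0], [-2, 12, 5], [6, -30, -13]].
det(A - λI) = 0 gives eigenvalues λ = -1, -3, 2.
For λ=-1: eigenvector (1,-1,3).
For λ=-3: eigenvector (0,-1,3).
For λ=2: eigenvector (0,1,-2).
General solution: c_1e^(-t)(1,-1,3) + c_2e^(-3t)(0,-1,3) + c_3e^(2t)(0,1,-2).

u(t) = c_1e^(-t), v(t) = -c_1e^(-t) - c_2e^(-3t) + c_3e^(2t), w(t) = 3c_1e^(-t) + 3c_2e^(-3t) - 2c_3e^(2t)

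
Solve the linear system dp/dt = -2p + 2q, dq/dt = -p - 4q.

Coefficient matrix A = [[-2, 2], [-1, -4]].
Characteristic polynomial det(A - λI) = λ^2 + 6λ + 10 = 0.
Eigenvalues λ = -3 ± i (complex conjugate pair).
For λ=-3+i: an eigenvector is (1,-1) - i(-1,0) = (1 + i, -1).
A real fundamental pair from Re and Im of e^((-3+i)t)v: X_1 = e^(-3t)(cos(t)·(1,-1) + sin(t)·(-1,0)), X_2 = e^(-3t)(sin(t)·(1,-1) - cos(t)·(-1,0)).
General solution: C_1X_1 + C_2X_2.

p(t) = -C_1e^(-3t)sin(t) + C_1e^(-3t)cos(t) + C_2e^(-3t)sin(t) + C_2e^(-3t)cos(t), q(t) = -C_1e^(-3t)cos(t) - C_2e^(-3t)sin(t)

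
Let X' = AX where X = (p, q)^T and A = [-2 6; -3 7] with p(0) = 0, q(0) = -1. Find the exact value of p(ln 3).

A = [[-2,6],[-3,7]]; eigenvalues λ = 1, 4.
Eigenvectors: (-2,-1) for λ=1, (-1,-1) for λ=4.
From the initial condition, c_1 = -1, c_2 = 2.
p(ln 3) = (-1)(3^1)(-2) + (2)(3^4)(-1) = -156.

-156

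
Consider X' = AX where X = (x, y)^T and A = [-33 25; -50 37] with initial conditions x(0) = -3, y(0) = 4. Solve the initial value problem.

x(t) = 41e^(2t)sin(5t) - 3e^(2t)cos(5t), y(t) = 58e^(2t)sin(5t) + 4e^(2t)cos(5t)

Coefficient matrix A = [[-33, 25], [-50, 37]].
Characteristic polynomial det(A - λI) = λ^2 - 4λ + 29 = 0.
Eigenvalues λ = 2 ± 5i (complex conjugate pair).
For λ=2+5i: an eigenvector is (2,3) - i(1,1) = (2 - i, 3 - i).
A real fundamental pair from Re and Im of e^((2+5i)t)v: X_1 = e^(2t)(cos(5t)·(2,3) + sin(5t)·(1,1)), X_2 = e^(2t)(sin(5t)·(2,3) - cos(5t)·(1,1)).
General solution: C_1X_1 + C_2X_2.
Applying x(0)=-3, y(0)=4 gives C_1=7, C_2=17.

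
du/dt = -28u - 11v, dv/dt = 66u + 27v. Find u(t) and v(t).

Coefficient matrix A = [[-28, -11], [66, 27]].
Characteristic polynomial det(A - λI) = λ^2 + λ - 30 = 0.
Eigenvalues λ = -6, 5.
For λ=-6: (A-λI) row 1 is [-22, -11], so an eigenvector is (-1, 2).
For λ=5: (A-λI) row 1 is [-33, -11], so an eigenvector is (1, -3).
General solution: c_1e^(-6t)(-1,2) + c_2e^(5t)(1,-3).

u(t) = -c_1e^(-6t) + c_2e^(5t), v(t) = 2c_1e^(-6t) - 3c_2e^(5t)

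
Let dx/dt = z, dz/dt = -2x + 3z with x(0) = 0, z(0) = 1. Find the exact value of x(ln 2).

2

A = [[0,1],[-2,3]]; eigenvalues λ = 2, 1.
Eigenvectors: (-1,-2) for λ=2, (1,1) for λ=1.
From the initial condition, c_1 = -1, c_2 = -1.
x(ln 2) = (-1)(2^2)(-1) + (-1)(2^1)(1) = 2.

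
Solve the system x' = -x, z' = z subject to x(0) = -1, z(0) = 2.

Coefficient matrix A = [[-1, 0], [0, 1]].
Characteristic polynomial det(A - λI) = λ^2 - 1 = 0.
Eigenvalues λ = 1, -1.
For λ=1: (A-λI) row 1 is [-2, 0], so an eigenvector is (0, -1).
For λ=-1: (A-λI) row 2 is [0, 2], so an eigenvector is (1, 0).
General solution: c_1e^(t)(0,-1) + c_2e^(-t)(1,0).
Applying x(0)=-1, z(0)=2 gives c_1=-2, c_2=-1.

x(t) = -e^(-t), z(t) = 2e^(t)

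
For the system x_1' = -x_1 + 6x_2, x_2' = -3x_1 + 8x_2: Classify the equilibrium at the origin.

A = [[-1,6],[-3,8]]; det(A-λI) = λ^2 - 7λ + 10.
λ = 2, 5: both positive.

unstable node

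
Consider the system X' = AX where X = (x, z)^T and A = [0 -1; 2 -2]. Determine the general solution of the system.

x(t) = C_1e^(-t)sin(t) - C_2e^(-t)cos(t), z(t) = C_1e^(-t)sin(t) - C_1e^(-t)cos(t) - C_2e^(-t)sin(t) - C_2e^(-t)cos(t)

Coefficient matrix A = [[0, -1], [2, -2]].
Characteristic polynomial det(A - λI) = λ^2 + 2λ + 2 = 0.
Eigenvalues λ = -1 ± i (complex conjugate pair).
For λ=-1+i: an eigenvector is (0,-1) - i(1,1) = (0 - i, -1 - i).
A real fundamental pair from Re and Im of e^((-1+i)t)v: X_1 = e^(-t)(cos(t)·(0,-1) + sin(t)·(1,1)), X_2 = e^(-t)(sin(t)·(0,-1) - cos(t)·(1,1)).
General solution: C_1X_1 + C_2X_2.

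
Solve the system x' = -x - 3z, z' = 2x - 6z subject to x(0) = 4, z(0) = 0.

Coefficient matrix A = [[-1, -3], [2, -6]].
Characteristic polynomial det(A - λI) = λ^2 + 7λ + 12 = 0.
Eigenvalues λ = -4, -3.
For λ=-4: (A-λI) row 1 is [3, -3], so an eigenvector is (1, 1).
For λ=-3: (A-λI) row 1 is [2, -3], so an eigenvector is (3, 2).
General solution: K_1e^(-4t)(1,1) + K_2e^(-3t)(3,2).
Applying x(0)=4, z(0)=0 gives K_1=-8, K_2=4.

x(t) = 12e^(-3t) - 8e^(-4t), z(t) = 8e^(-3t) - 8e^(-4t)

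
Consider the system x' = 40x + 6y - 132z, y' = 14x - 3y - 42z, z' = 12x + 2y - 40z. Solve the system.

Coefficient matrix A = [[40, 6, -132], [14, -3, -42], [12, 2, -40]].
det(A - λI) = 0 gives eigenvalues λ = -4, -3, 4.
For λ=-4: eigenvector (3,0,1).
For λ=-3: eigenvector (6,1,2).
For λ=4: eigenvector (7,2,2).
General solution: K_1e^(-4t)(3,0,1) + K_2e^(-3t)(6,1,2) + K_3e^(4t)(7,2,2).

x(t) = 3K_1e^(-4t) + 6K_2e^(-3t) + 7K_3e^(4t), y(t) = K_2e^(-3t) + 2K_3e^(4t), z(t) = K_1e^(-4t) + 2K_2e^(-3t) + 2K_3e^(4t)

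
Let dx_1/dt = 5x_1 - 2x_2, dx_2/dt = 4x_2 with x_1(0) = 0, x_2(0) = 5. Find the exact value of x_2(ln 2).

80

A = [[5,-2],[0,4]]; eigenvalues λ = 5, 4.
Eigenvectors: (-1,0) for λ=5, (2,1) for λ=4.
From the initial condition, c_1 = 10, c_2 = 5.
x_2(ln 2) = (10)(2^5)(0) + (5)(2^4)(1) = 80.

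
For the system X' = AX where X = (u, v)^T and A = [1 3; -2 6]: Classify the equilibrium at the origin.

unstable node

A = [[1,3],[-2,6]]; det(A-λI) = λ^2 - 7λ + 12.
λ = 3, 4: both positive.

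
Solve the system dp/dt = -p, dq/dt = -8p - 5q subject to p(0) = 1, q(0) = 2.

Coefficient matrix A = [[-1, 0], [-8, -5]].
Characteristic polynomial det(A - λI) = λ^2 + 6λ + 5 = 0.
Eigenvalues λ = -1, -5.
For λ=-1: (A-λI) row 2 is [-8, -4], so an eigenvector is (1, -2).
For λ=-5: (A-λI) row 1 is [4, 0], so an eigenvector is (0, -1).
General solution: K_1e^(-t)(1,-2) + K_2e^(-5t)(0,-1).
Applying p(0)=1, q(0)=2 gives K_1=1, K_2=-4.

p(t) = e^(-t), q(t) = -2e^(-t) + 4e^(-5t)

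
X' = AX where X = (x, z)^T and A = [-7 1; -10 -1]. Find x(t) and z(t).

x(t) = c_1e^(-4t)sin(t) - c_2e^(-4t)cos(t), z(t) = 3c_1e^(-4t)sin(t) + c_1e^(-4t)cos(t) + c_2e^(-4t)sin(t) - 3c_2e^(-4t)cos(t)

Coefficient matrix A = [[-7, 1], [-10, -1]].
Characteristic polynomial det(A - λI) = λ^2 + 8λ + 17 = 0.
Eigenvalues λ = -4 ± i (complex conjugate pair).
For λ=-4+i: an eigenvector is (0,1) - i(1,3) = (0 - i, 1 - 3i).
A real fundamental pair from Re and Im of e^((-4+i)t)v: X_1 = e^(-4t)(cos(t)·(0,1) + sin(t)·(1,3)), X_2 = e^(-4t)(sin(t)·(0,1) - cos(t)·(1,3)).
General solution: c_1X_1 + c_2X_2.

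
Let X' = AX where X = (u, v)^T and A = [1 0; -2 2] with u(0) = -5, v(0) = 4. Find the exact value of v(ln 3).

A = [[1,0],[-2,2]]; eigenvalues λ = 1, 2.
Eigenvectors: (1,2) for λ=1, (0,1) for λ=2.
From the initial condition, c_1 = -5, c_2 = 14.
v(ln 3) = (-5)(3^1)(2) + (14)(3^2)(1) = 96.

96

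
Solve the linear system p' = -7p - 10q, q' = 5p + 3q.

Coefficient matrix A = [[-7, -10], [5, 3]].
Characteristic polynomial det(A - λI) = λ^2 + 4λ + 29 = 0.
Eigenvalues λ = -2 ± 5i (complex conjugate pair).
For λ=-2+5i: an eigenvector is (-1,1) - i(-1,0) = (-1 + i, 1).
A real fundamental pair from Re and Im of e^((-2+5i)t)v: X_1 = e^(-2t)(cos(5t)·(-1,1) + sin(5t)·(-1,0)), X_2 = e^(-2t)(sin(5t)·(-1,1) - cos(5t)·(-1,0)).
General solution: C_1X_1 + C_2X_2.

p(t) = -C_1e^(-2t)sin(5t) - C_1e^(-2t)cos(5t) - C_2e^(-2t)sin(5t) + C_2e^(-2t)cos(5t), q(t) = C_1e^(-2t)cos(5t) + C_2e^(-2t)sin(5t)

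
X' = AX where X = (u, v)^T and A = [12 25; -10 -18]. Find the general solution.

u(t) = 2C_1e^(-3t)sin(5t) - C_1e^(-3t)cos(5t) - C_2e^(-3t)sin(5t) - 2C_2e^(-3t)cos(5t), v(t) = -C_1e^(-3t)sin(5t) + C_1e^(-3t)cos(5t) + C_2e^(-3t)sin(5t) + C_2e^(-3t)cos(5t)

Coefficient matrix A = [[12, 25], [-10, -18]].
Characteristic polynomial det(A - λI) = λ^2 + 6λ + 34 = 0.
Eigenvalues λ = -3 ± 5i (complex conjugate pair).
For λ=-3+5i: an eigenvector is (-1,1) - i(2,-1) = (-1 - 2i, 1 + i).
A real fundamental pair from Re and Im of e^((-3+5i)t)v: X_1 = e^(-3t)(cos(5t)·(-1,1) + sin(5t)·(2,-1)), X_2 = e^(-3t)(sin(5t)·(-1,1) - cos(5t)·(2,-1)).
General solution: C_1X_1 + C_2X_2.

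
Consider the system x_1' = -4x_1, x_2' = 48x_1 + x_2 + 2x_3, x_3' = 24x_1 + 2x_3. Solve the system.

Coefficient matrix A = [[-4, 0, 0], [48, 1, 2], [24, 0, 2]].
det(A - λI) = 0 gives eigenvalues λ = -4, 1, 2.
For λ=-4: eigenvector (1,-8,-4).
For λ=1: eigenvector (0,1,0).
For λ=2: eigenvector (0,2,1).
General solution: K_1e^(-4t)(1,-8,-4) + K_2e^(t)(0,1,0) + K_3e^(2t)(0,2,1).

x_1(t) = K_1e^(-4t), x_2(t) = -8K_1e^(-4t) + K_2e^(t) + 2K_3e^(2t), x_3(t) = -4K_1e^(-4t) + K_3e^(2t)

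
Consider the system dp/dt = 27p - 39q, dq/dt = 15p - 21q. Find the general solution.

Coefficient matrix A = [[27, -39], [15, -21]].
Characteristic polynomial det(A - λI) = λ^2 - 6λ + 18 = 0.
Eigenvalues λ = 3 ± 3i (complex conjugate pair).
For λ=3+3i: an eigenvector is (-3,-2) - i(2,1) = (-3 - 2i, -2 - i).
A real fundamental pair from Re and Im of e^((3+3i)t)v: X_1 = e^(3t)(cos(3t)·(-3,-2) + sin(3t)·(2,1)), X_2 = e^(3t)(sin(3t)·(-3,-2) - cos(3t)·(2,1)).
General solution: C_1X_1 + C_2X_2.

p(t) = 2C_1e^(3t)sin(3t) - 3C_1e^(3t)cos(3t) - 3C_2e^(3t)sin(3t) - 2C_2e^(3t)cos(3t), q(t) = C_1e^(3t)sin(3t) - 2C_1e^(3t)cos(3t) - 2C_2e^(3t)sin(3t) - C_2e^(3t)cos(3t)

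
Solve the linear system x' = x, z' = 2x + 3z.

x(t) = -K_1e^(t), z(t) = K_1e^(t) - K_2e^(3t)

Coefficient matrix A = [[1, 0], [2, 3]].
Characteristic polynomial det(A - λI) = λ^2 - 4λ + 3 = 0.
Eigenvalues λ = 1, 3.
For λ=1: (A-λI) row 2 is [2, 2], so an eigenvector is (-1, 1).
For λ=3: (A-λI) row 1 is [-2, 0], so an eigenvector is (0, -1).
General solution: K_1e^(t)(-1,1) + K_2e^(3t)(0,-1).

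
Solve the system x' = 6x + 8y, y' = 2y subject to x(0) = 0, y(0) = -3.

x(t) = -6e^(6t) + 6e^(2t), y(t) = -3e^(2t)

Coefficient matrix A = [[6, 8], [0, 2]].
Characteristic polynomial det(A - λI) = λ^2 - 8λ + 12 = 0.
Eigenvalues λ = 2, 6.
For λ=2: (A-λI) row 1 is [4, 8], so an eigenvector is (2, -1).
For λ=6: (A-λI) row 1 is [0, 8], so an eigenvector is (1, 0).
General solution: K_1e^(2t)(2,-1) + K_2e^(6t)(1,0).
Applying x(0)=0, y(0)=-3 gives K_1=3, K_2=-6.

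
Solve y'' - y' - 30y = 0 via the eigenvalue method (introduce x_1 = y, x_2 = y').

y(t) = K_1e^(6t) + K_2e^(-5t)

Let x_1 = y, x_2 = y'. Then x_1' = x_2 and x_2' = 30x_1 + x_2.
A = [[0,1],[30,1]]; det(A-λI) = λ^2 - λ - 30.
Eigenvalues λ = 6, -5 with eigenvectors (1,6), (1,-5).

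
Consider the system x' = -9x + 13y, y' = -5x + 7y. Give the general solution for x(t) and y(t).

Coefficient matrix A = [[-9, 13], [-5, 7]].
Characteristic polynomial det(A - λI) = λ^2 + 2λ + 2 = 0.
Eigenvalues λ = -1 ± i (complex conjugate pair).
For λ=-1+i: an eigenvector is (-3,-2) - i(-2,-1) = (-3 + 2i, -2 + i).
A real fundamental pair from Re and Im of e^((-1+i)t)v: X_1 = e^(-t)(cos(t)·(-3,-2) + sin(t)·(-2,-1)), X_2 = e^(-t)(sin(t)·(-3,-2) - cos(t)·(-2,-1)).
General solution: C_1X_1 + C_2X_2.

x(t) = -2C_1e^(-t)sin(t) - 3C_1e^(-t)cos(t) - 3C_2e^(-t)sin(t) + 2C_2e^(-t)cos(t), y(t) = -C_1e^(-t)sin(t) - 2C_1e^(-t)cos(t) - 2C_2e^(-t)sin(t) + C_2e^(-t)cos(t)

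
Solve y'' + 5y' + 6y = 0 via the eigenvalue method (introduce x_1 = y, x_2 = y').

y(t) = C_1e^(-3t) + C_2e^(-2t)

Let x_1 = y, x_2 = y'. Then x_1' = x_2 and x_2' = -6x_1 - 5x_2.
A = [[0,1],[-6,-5]]; det(A-λI) = λ^2 + 5λ + 6.
Eigenvalues λ = -3, -2 with eigenvectors (1,-3), (1,-2).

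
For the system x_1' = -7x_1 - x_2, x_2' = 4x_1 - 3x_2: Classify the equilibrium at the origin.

A = [[-7,-1],[4,-3]]; det(A-λI) = λ^2 + 10λ + 25.
repeated λ = -5 with a single eigenvector.

stable improper node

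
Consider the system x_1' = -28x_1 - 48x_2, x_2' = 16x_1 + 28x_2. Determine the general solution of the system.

Coefficient matrix A = [[-28, -48], [16, 28]].
Characteristic polynomial det(A - λI) = λ^2 - 16 = 0.
Eigenvalues λ = 4, -4.
For λ=4: (A-λI) row 1 is [-32, -48], so an eigenvector is (-3, 2).
For λ=-4: (A-λI) row 1 is [-24, -48], so an eigenvector is (2, -1).
General solution: C_1e^(4t)(-3,2) + C_2e^(-4t)(2,-1).

x_1(t) = -3C_1e^(4t) + 2C_2e^(-4t), x_2(t) = 2C_1e^(4t) - C_2e^(-4t)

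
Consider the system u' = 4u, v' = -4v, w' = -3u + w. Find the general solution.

Coefficient matrix A = [[4, 0, 0], [0, -4, 0], [-3, 0, 1]].
det(A - λI) = 0 gives eigenvalues λ = 4, -4, 1.
For λ=4: eigenvector (1,0,-1).
For λ=-4: eigenvector (0,1,0).
For λ=1: eigenvector (0,0,1).
General solution: C_1e^(4t)(1,0,-1) + C_2e^(-4t)(0,1,0) + C_3e^(t)(0,0,1).

u(t) = C_1e^(4t), v(t) = C_2e^(-4t), w(t) = -C_1e^(4t) + C_3e^(t)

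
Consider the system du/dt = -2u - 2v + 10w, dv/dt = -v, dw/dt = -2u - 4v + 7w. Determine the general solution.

Coefficient matrix A = [[-2, -2, 10], [0, -1, 0], [-2, -4, 7]].
det(A - λI) = 0 gives eigenvalues λ = 2, -1, 3.
For λ=2: eigenvector (5,0,2).
For λ=-1: eigenvector (-2,1,0).
For λ=3: eigenvector (2,0,1).
General solution: K_1e^(2t)(5,0,2) + K_2e^(-t)(-2,1,0) + K_3e^(3t)(2,0,1).

u(t) = 5K_1e^(2t) - 2K_2e^(-t) + 2K_3e^(3t), v(t) = K_2e^(-t), w(t) = 2K_1e^(2t) + K_3e^(3t)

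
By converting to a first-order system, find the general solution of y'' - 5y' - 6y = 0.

Let x_1 = y, x_2 = y'. Then x_1' = x_2 and x_2' = 6x_1 + 5x_2.
A = [[0,1],[6,5]]; det(A-λI) = λ^2 - 5λ - 6.
Eigenvalues λ = 6, -1 with eigenvectors (1,6), (1,-1).

y(t) = C_1e^(6t) + C_2e^(-t)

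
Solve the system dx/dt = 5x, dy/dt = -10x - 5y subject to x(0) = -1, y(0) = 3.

x(t) = -e^(5t), y(t) = e^(5t) + 2e^(-5t)

Coefficient matrix A = [[5, 0], [-10, -5]].
Characteristic polynomial det(A - λI) = λ^2 - 25 = 0.
Eigenvalues λ = -5, 5.
For λ=-5: (A-λI) row 1 is [10, 0], so an eigenvector is (0, 1).
For λ=5: (A-λI) row 2 is [-10, -10], so an eigenvector is (1, -1).
General solution: K_1e^(-5t)(0,1) + K_2e^(5t)(1,-1).
Applying x(0)=-1, y(0)=3 gives K_1=2, K_2=-1.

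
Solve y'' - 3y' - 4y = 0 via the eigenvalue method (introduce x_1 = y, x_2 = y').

Let x_1 = y, x_2 = y'. Then x_1' = x_2 and x_2' = 4x_1 + 3x_2.
A = [[0,1],[4,3]]; det(A-λI) = λ^2 - 3λ - 4.
Eigenvalues λ = -1, 4 with eigenvectors (1,-1), (1,4).

y(t) = C_1e^(-t) + C_2e^(4t)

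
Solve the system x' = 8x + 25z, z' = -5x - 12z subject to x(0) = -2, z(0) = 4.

Coefficient matrix A = [[8, 25], [-5, -12]].
Characteristic polynomial det(A - λI) = λ^2 + 4λ + 29 = 0.
Eigenvalues λ = -2 ± 5i (complex conjugate pair).
For λ=-2+5i: an eigenvector is (2,-1) - i(-1,0) = (2 + i, -1).
A real fundamental pair from Re and Im of e^((-2+5i)t)v: X_1 = e^(-2t)(cos(5t)·(2,-1) + sin(5t)·(-1,0)), X_2 = e^(-2t)(sin(5t)·(2,-1) - cos(5t)·(-1,0)).
General solution: C_1X_1 + C_2X_2.
Applying x(0)=-2, z(0)=4 gives C_1=-4, C_2=6.

x(t) = 16e^(-2t)sin(5t) - 2e^(-2t)cos(5t), z(t) = -6e^(-2t)sin(5t) + 4e^(-2t)cos(5t)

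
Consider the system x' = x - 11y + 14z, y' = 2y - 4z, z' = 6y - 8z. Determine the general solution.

x(t) = C_1e^(t) - 4C_2e^(-4t) - C_3e^(-2t), y(t) = 2C_2e^(-4t) + C_3e^(-2t), z(t) = 3C_2e^(-4t) + C_3e^(-2t)

Coefficient matrix A = [[1, -11, 14], [0, 2, -4], [0, 6, -8]].
det(A - λI) = 0 gives eigenvalues λ = 1, -4, -2.
For λ=1: eigenvector (1,0,0).
For λ=-4: eigenvector (-4,2,3).
For λ=-2: eigenvector (-1,1,1).
General solution: C_1e^(t)(1,0,0) + C_2e^(-4t)(-4,2,3) + C_3e^(-2t)(-1,1,1).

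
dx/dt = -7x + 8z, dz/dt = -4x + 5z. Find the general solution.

Coefficient matrix A = [[-7, 8], [-4, 5]].
Characteristic polynomial det(A - λI) = λ^2 + 2λ - 3 = 0.
Eigenvalues λ = 1, -3.
For λ=1: (A-λI) row 1 is [-8, 8], so an eigenvector is (-1, -1).
For λ=-3: (A-λI) row 1 is [-4, 8], so an eigenvector is (2, 1).
General solution: c_1e^(t)(-1,-1) + c_2e^(-3t)(2,1).

x(t) = -c_1e^(t) + 2c_2e^(-3t), z(t) = -c_1e^(t) + c_2e^(-3t)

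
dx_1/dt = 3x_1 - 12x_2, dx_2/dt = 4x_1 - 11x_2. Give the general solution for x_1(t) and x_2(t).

Coefficient matrix A = [[3, -12], [4, -11]].
Characteristic polynomial det(A - λI) = λ^2 + 8λ + 15 = 0.
Eigenvalues λ = -5, -3.
For λ=-5: (A-λI) row 1 is [8, -12], so an eigenvector is (3, 2).
For λ=-3: (A-λI) row 1 is [6, -12], so an eigenvector is (2, 1).
General solution: c_1e^(-5t)(3,2) + c_2e^(-3t)(2,1).

x_1(t) = 3c_1e^(-5t) + 2c_2e^(-3t), x_2(t) = 2c_1e^(-5t) + c_2e^(-3t)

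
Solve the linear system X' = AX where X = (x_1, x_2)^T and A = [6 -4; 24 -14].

x_1(t) = -c_1e^(-2t) + c_2e^(-6t), x_2(t) = -2c_1e^(-2t) + 3c_2e^(-6t)

Coefficient matrix A = [[6, -4], [24, -14]].
Characteristic polynomial det(A - λI) = λ^2 + 8λ + 12 = 0.
Eigenvalues λ = -2, -6.
For λ=-2: (A-λI) row 1 is [8, -4], so an eigenvector is (-1, -2).
For λ=-6: (A-λI) row 1 is [12, -4], so an eigenvector is (1, 3).
General solution: c_1e^(-2t)(-1,-2) + c_2e^(-6t)(1,3).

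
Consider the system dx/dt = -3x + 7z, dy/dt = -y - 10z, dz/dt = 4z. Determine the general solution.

x(t) = C_1e^(4t) - C_3e^(-3t), y(t) = -2C_1e^(4t) + C_2e^(-t), z(t) = C_1e^(4t)

Coefficient matrix A = [[-3, 0, 7], [0, -1, -10], [0, 0, 4]].
det(A - λI) = 0 gives eigenvalues λ = 4, -1, -3.
For λ=4: eigenvector (1,-2,1).
For λ=-1: eigenvector (0,1,0).
For λ=-3: eigenvector (-1,0,0).
General solution: C_1e^(4t)(1,-2,1) + C_2e^(-t)(0,1,0) + C_3e^(-3t)(-1,0,0).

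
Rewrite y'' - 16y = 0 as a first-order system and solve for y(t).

y(t) = c_1e^(4t) + c_2e^(-4t)

Let x_1 = y, x_2 = y'. Then x_1' = x_2 and x_2' = 16x_1.
A = [[0,1],[16,0]]; det(A-λI) = λ^2 - 16.
Eigenvalues λ = 4, -4 with eigenvectors (1,4), (1,-4).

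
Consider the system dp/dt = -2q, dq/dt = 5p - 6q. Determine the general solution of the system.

p(t) = -K_1e^(-3t)sin(t) + K_1e^(-3t)cos(t) + K_2e^(-3t)sin(t) + K_2e^(-3t)cos(t), q(t) = -K_1e^(-3t)sin(t) + 2K_1e^(-3t)cos(t) + 2K_2e^(-3t)sin(t) + K_2e^(-3t)cos(t)

Coefficient matrix A = [[0, -2], [5, -6]].
Characteristic polynomial det(A - λI) = λ^2 + 6λ + 10 = 0.
Eigenvalues λ = -3 ± i (complex conjugate pair).
For λ=-3+i: an eigenvector is (1,2) - i(-1,-1) = (1 + i, 2 + i).
A real fundamental pair from Re and Im of e^((-3+i)t)v: X_1 = e^(-3t)(cos(t)·(1,2) + sin(t)·(-1,-1)), X_2 = e^(-3t)(sin(t)·(1,2) - cos(t)·(-1,-1)).
General solution: K_1X_1 + K_2X_2.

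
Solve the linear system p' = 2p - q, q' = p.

Coefficient matrix A = [[2, -1], [1, 0]].
Characteristic polynomial det(A - λI) = λ^2 - 2λ + 1 = 0.
Single eigenvalue λ = 1 with algebraic multiplicity 2.
Eigenvector v = (1,1); generalized eigenvector w with (A-λI)w=v is (3,2).
General solution: e^(t)[C_1·v + C_2·(t·v + w)].

p(t) = C_1e^(t) + C_2te^(t) + 3C_2e^(t), q(t) = C_1e^(t) + C_2te^(t) + 2C_2e^(t)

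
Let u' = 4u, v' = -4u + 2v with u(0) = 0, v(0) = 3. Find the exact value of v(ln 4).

A = [[4,0],[-4,2]]; eigenvalues λ = 4, 2.
Eigenvectors: (-1,2) for λ=4, (0,1) for λ=2.
From the initial condition, c_1 = 0, c_2 = 3.
v(ln 4) = (0)(4^4)(2) + (3)(4^2)(1) = 48.

48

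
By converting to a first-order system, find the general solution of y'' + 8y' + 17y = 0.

y(t) = K_1e^(-4t)cos(t) + K_2e^(-4t)sin(t)

Let x_1 = y, x_2 = y'. Then x_1' = x_2 and x_2' = -17x_1 - 8x_2.
A = [[0,1],[-17,-8]]; det(A-λI) = λ^2 + 8λ + 17.
Eigenvalues λ = -4 ± i.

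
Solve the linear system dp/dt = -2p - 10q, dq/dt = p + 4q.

Coefficient matrix A = [[-2, -10], [1, 4]].
Characteristic polynomial det(A - λI) = λ^2 - 2λ + 2 = 0.
Eigenvalues λ = 1 ± i (complex conjugate pair).
For λ=1+i: an eigenvector is (3,-1) - i(1,0) = (3 - i, -1).
A real fundamental pair from Re and Im of e^((1+i)t)v: X_1 = e^(t)(cos(t)·(3,-1) + sin(t)·(1,0)), X_2 = e^(t)(sin(t)·(3,-1) - cos(t)·(1,0)).
General solution: K_1X_1 + K_2X_2.

p(t) = K_1e^(t)sin(t) + 3K_1e^(t)cos(t) + 3K_2e^(t)sin(t) - K_2e^(t)cos(t), q(t) = -K_1e^(t)cos(t) - K_2e^(t)sin(t)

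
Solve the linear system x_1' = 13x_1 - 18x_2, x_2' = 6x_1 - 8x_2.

Coefficient matrix A = [[13, -18], [6, -8]].
Characteristic polynomial det(A - λI) = λ^2 - 5λ + 4 = 0.
Eigenvalues λ = 1, 4.
For λ=1: (A-λI) row 1 is [12, -18], so an eigenvector is (3, 2).
For λ=4: (A-λI) row 1 is [9, -18], so an eigenvector is (-2, -1).
General solution: c_1e^(t)(3,2) + c_2e^(4t)(-2,-1).

x_1(t) = 3c_1e^(t) - 2c_2e^(4t), x_2(t) = 2c_1e^(t) - c_2e^(4t)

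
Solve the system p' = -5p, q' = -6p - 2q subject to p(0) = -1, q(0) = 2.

p(t) = -e^(-5t), q(t) = 4e^(-2t) - 2e^(-5t)

Coefficient matrix A = [[-5, 0], [-6, -2]].
Characteristic polynomial det(A - λI) = λ^2 + 7λ + 10 = 0.
Eigenvalues λ = -5, -2.
For λ=-5: (A-λI) row 2 is [-6, 3], so an eigenvector is (-1, -2).
For λ=-2: (A-λI) row 1 is [-3, 0], so an eigenvector is (0, 1).
General solution: C_1e^(-5t)(-1,-2) + C_2e^(-2t)(0,1).
Applying p(0)=-1, q(0)=2 gives C_1=1, C_2=4.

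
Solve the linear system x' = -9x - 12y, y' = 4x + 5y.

Coefficient matrix A = [[-9, -12], [4, 5]].
Characteristic polynomial det(A - λI) = λ^2 + 4λ + 3 = 0.
Eigenvalues λ = -3, -1.
For λ=-3: (A-λI) row 1 is [-6, -12], so an eigenvector is (2, -1).
For λ=-1: (A-λI) row 1 is [-8, -12], so an eigenvector is (3, -2).
General solution: K_1e^(-3t)(2,-1) + K_2e^(-t)(3,-2).

x(t) = 2K_1e^(-3t) + 3K_2e^(-t), y(t) = -K_1e^(-3t) - 2K_2e^(-t)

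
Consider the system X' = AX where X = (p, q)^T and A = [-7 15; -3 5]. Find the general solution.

p(t) = K_1e^(-t)sin(3t) + 2K_1e^(-t)cos(3t) + 2K_2e^(-t)sin(3t) - K_2e^(-t)cos(3t), q(t) = K_1e^(-t)cos(3t) + K_2e^(-t)sin(3t)

Coefficient matrix A = [[-7, 15], [-3, 5]].
Characteristic polynomial det(A - λI) = λ^2 + 2λ + 10 = 0.
Eigenvalues λ = -1 ± 3i (complex conjugate pair).
For λ=-1+3i: an eigenvector is (2,1) - i(1,0) = (2 - i, 1).
A real fundamental pair from Re and Im of e^((-1+3i)t)v: X_1 = e^(-t)(cos(3t)·(2,1) + sin(3t)·(1,0)), X_2 = e^(-t)(sin(3t)·(2,1) - cos(3t)·(1,0)).
General solution: K_1X_1 + K_2X_2.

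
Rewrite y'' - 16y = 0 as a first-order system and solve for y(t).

y(t) = K_1e^(-4t) + K_2e^(4t)

Let x_1 = y, x_2 = y'. Then x_1' = x_2 and x_2' = 16x_1.
A = [[0,1],[16,0]]; det(A-λI) = λ^2 - 16.
Eigenvalues λ = -4, 4 with eigenvectors (1,-4), (1,4).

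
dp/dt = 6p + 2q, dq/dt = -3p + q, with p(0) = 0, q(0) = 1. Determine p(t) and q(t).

Coefficient matrix A = [[6, 2], [-3, 1]].
Characteristic polynomial det(A - λI) = λ^2 - 7λ + 12 = 0.
Eigenvalues λ = 4, 3.
For λ=4: (A-λI) row 1 is [2, 2], so an eigenvector is (1, -1).
For λ=3: (A-λI) row 1 is [3, 2], so an eigenvector is (-2, 3).
General solution: C_1e^(4t)(1,-1) + C_2e^(3t)(-2,3).
Applying p(0)=0, q(0)=1 gives C_1=2, C_2=1.

p(t) = 2e^(4t) - 2e^(3t), q(t) = -2e^(4t) + 3e^(3t)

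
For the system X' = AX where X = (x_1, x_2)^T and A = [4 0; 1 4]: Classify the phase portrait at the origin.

A = [[4,0],[1,4]]; det(A-λI) = λ^2 - 8λ + 16.
repeated λ = 4 with a single eigenvector.

unstable improper node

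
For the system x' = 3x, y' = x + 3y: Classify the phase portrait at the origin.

unstable improper node

A = [[3,0],[1,3]]; det(A-λI) = λ^2 - 6λ + 9.
repeated λ = 3 with a single eigenvector.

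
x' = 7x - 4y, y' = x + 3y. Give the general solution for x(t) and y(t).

Coefficient matrix A = [[7, -4], [1, 3]].
Characteristic polynomial det(A - λI) = λ^2 - 10λ + 25 = 0.
Single eigenvalue λ = 5 with algebraic multiplicity 2.
Eigenvector v = (-2,-1); generalized eigenvector w with (A-λI)w=v is (3,2).
General solution: e^(5t)[C_1·v + C_2·(t·v + w)].

x(t) = -2C_1e^(5t) - 2C_2te^(5t) + 3C_2e^(5t), y(t) = -C_1e^(5t) - C_2te^(5t) + 2C_2e^(5t)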